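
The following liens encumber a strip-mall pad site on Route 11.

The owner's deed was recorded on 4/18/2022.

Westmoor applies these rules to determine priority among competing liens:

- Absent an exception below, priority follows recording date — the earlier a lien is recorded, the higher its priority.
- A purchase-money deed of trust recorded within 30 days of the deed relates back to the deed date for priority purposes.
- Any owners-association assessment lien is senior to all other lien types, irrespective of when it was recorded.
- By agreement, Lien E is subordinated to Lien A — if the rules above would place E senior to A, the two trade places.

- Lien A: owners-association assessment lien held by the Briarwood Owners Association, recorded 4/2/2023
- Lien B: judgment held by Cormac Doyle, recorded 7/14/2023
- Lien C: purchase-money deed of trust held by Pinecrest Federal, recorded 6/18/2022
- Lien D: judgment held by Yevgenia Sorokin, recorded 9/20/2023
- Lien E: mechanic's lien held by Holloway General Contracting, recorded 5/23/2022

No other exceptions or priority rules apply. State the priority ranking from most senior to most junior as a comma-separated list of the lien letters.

A, E, C, B, D

Effective dates: C missed the 30-day window (61 days after the deed), so its recording date stands.
A is an owners-association assessment lien and takes priority over every other lien.
Among the remaining liens, by effective date: E (5/23/2022), C (6/18/2022), B (7/14/2023), D (9/20/2023).
Since E is not senior to A, the subordination leaves the order unchanged.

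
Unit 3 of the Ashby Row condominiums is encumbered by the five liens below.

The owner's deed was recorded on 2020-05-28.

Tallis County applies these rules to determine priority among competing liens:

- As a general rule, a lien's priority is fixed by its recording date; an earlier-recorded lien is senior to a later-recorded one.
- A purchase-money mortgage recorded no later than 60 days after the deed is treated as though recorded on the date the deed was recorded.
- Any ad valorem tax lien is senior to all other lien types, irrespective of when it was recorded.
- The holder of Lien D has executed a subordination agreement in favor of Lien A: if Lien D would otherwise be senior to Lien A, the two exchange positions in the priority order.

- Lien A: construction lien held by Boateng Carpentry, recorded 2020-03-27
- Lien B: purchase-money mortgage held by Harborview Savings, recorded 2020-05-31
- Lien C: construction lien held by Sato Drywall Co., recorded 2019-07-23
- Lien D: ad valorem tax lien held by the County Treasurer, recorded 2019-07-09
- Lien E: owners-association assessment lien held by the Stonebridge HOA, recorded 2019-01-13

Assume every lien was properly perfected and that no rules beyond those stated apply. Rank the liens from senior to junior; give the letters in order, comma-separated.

A, E, C, D, B

Adjusting effective dates: B relates back to the deed date 2020-05-28.
D is an ad valorem tax lien, so it outranks all other liens regardless of date.
The other liens, earliest effective date first: E (2019-01-13), C (2019-07-23), A (2020-03-27), B (2020-05-28).
Because D would otherwise rank above A, the subordination swaps them.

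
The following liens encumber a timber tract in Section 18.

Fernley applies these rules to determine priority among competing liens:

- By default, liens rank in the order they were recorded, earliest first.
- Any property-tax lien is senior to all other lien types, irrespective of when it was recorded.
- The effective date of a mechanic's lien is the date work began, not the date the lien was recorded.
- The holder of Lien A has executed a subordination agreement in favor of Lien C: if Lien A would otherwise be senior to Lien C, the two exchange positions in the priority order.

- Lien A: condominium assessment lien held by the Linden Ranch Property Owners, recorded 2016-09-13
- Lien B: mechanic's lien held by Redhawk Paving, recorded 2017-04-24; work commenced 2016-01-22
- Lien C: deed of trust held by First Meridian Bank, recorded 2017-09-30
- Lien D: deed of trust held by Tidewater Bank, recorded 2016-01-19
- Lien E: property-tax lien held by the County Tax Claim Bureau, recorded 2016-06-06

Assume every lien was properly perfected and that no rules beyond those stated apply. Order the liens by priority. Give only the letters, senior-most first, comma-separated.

E, D, B, C, A

Effective dates after the stated exceptions: B relates back to 2016-01-22 (work commenced).
E, as a property-tax lien, has superpriority and ranks first.
Remaining liens by effective date: D (2016-01-19), B (2016-01-22), A (2016-09-13), C (2017-09-30).
A would otherwise be senior to C, so under the subordination agreement A and C exchange positions.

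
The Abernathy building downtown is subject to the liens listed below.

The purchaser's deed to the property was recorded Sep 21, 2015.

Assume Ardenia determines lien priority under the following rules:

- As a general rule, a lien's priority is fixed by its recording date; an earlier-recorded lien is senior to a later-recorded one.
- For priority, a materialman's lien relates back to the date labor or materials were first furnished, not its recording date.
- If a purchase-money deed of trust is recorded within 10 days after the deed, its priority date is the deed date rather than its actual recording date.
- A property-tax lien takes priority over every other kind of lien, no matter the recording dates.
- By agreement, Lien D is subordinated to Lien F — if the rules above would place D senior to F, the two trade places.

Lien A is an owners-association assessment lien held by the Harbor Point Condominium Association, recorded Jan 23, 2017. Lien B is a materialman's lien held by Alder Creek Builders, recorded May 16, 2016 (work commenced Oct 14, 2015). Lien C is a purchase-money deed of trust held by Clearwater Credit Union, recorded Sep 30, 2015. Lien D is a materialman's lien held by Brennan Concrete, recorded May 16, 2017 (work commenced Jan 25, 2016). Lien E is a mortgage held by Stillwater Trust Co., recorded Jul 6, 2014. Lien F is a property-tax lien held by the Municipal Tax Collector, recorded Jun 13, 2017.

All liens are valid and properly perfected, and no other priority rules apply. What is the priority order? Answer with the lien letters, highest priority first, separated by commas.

F, E, C, B, D, A

Effective dates after the stated exceptions: B is treated as recorded Oct 14, 2015, the work-commencement date; C was recorded within the 10-day window, so its effective date is the deed date Sep 21, 2015; D's effective date is Jan 25, 2016, when work began.
As a property-tax lien, F is senior to every other lien.
Remaining liens by effective date: E (Jul 6, 2014), C (Sep 21, 2015), B (Oct 14, 2015), D (Jan 25, 2016), A (Jan 23, 2017).
Since D is not senior to F, the subordination leaves the order unchanged.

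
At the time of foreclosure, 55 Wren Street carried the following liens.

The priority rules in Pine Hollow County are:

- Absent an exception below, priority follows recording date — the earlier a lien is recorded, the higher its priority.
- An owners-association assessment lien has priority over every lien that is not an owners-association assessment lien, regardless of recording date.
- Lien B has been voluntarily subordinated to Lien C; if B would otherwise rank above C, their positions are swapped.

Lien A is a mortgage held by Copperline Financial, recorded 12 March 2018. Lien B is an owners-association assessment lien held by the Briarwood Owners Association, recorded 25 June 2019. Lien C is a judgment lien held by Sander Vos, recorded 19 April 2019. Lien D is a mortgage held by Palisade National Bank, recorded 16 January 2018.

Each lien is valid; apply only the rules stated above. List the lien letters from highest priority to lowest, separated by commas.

As an owners-association assessment lien, B is senior to every other lien.
The other liens, earliest effective date first: D (16 January 2018), A (12 March 2018), C (19 April 2019).
B would otherwise be senior to C, so under the subordination agreement B and C exchange positions.

C, D, A, B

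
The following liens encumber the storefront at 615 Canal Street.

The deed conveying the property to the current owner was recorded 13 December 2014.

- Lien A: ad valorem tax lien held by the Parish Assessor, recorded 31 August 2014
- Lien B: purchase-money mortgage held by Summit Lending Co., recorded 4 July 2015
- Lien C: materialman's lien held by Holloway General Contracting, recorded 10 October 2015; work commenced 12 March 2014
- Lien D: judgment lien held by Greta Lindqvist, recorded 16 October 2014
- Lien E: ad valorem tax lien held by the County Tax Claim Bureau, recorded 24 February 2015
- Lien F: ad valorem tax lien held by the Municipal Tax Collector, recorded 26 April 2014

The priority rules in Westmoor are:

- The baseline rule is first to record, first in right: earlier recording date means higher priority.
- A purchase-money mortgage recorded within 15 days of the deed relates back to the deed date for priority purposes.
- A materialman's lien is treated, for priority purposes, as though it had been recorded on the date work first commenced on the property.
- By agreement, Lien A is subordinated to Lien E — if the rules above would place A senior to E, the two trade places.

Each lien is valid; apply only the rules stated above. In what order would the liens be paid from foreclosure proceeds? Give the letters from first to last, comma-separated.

Effective dates: B was recorded 203 days after the deed — beyond 15 days — so no relation-back applies; C relates back to 12 March 2014 (work commenced).
Sorted by effective date: C (12 March 2014), F (26 April 2014), A (31 August 2014), D (16 October 2014), E (24 February 2015), B (4 July 2015).
The subordination applies — A was senior to E — so A and E swap.

C, F, E, D, A, B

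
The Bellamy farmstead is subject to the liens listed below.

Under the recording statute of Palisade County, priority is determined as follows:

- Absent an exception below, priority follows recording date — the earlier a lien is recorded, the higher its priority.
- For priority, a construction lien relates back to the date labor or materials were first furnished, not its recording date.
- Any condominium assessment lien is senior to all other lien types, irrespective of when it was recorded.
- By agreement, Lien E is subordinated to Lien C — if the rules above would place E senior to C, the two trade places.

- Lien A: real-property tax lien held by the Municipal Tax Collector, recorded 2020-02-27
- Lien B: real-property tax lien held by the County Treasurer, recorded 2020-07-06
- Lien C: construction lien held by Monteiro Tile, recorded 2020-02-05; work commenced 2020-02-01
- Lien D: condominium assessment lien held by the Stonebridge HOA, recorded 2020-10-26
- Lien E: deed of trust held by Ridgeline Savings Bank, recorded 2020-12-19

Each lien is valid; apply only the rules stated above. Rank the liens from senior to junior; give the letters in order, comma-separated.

Effective dates after the stated exceptions: C's effective date is 2020-02-01, when work began.
D is a condominium assessment lien and takes priority over every other lien.
Among the remaining liens, by effective date: C (2020-02-01), A (2020-02-27), B (2020-07-06), E (2020-12-19).
E is already junior to C, so the subordination agreement changes nothing.

D, C, A, B, E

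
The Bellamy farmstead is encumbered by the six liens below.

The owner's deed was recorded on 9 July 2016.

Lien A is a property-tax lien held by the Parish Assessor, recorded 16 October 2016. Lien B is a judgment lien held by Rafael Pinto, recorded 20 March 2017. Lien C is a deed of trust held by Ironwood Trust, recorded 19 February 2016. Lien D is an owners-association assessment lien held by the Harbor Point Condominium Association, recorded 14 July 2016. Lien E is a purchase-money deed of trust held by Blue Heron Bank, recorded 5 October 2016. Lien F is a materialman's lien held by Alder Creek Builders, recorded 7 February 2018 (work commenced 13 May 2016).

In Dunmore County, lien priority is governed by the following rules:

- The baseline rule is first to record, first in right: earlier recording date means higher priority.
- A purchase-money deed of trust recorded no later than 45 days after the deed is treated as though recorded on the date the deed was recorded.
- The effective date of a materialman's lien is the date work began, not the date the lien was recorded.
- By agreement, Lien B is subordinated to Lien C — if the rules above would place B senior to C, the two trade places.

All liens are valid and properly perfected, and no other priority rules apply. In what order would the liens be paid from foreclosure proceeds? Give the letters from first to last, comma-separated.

C, F, D, E, A, B

Effective dates after the stated exceptions: E was recorded 88 days after the deed, outside the 45-day window, so it keeps its recording date; F's effective date is 13 May 2016, when work began.
Sorted by effective date: C (19 February 2016), F (13 May 2016), D (14 July 2016), E (5 October 2016), A (16 October 2016), B (20 March 2017).
Since B is not senior to C, the subordination leaves the order unchanged.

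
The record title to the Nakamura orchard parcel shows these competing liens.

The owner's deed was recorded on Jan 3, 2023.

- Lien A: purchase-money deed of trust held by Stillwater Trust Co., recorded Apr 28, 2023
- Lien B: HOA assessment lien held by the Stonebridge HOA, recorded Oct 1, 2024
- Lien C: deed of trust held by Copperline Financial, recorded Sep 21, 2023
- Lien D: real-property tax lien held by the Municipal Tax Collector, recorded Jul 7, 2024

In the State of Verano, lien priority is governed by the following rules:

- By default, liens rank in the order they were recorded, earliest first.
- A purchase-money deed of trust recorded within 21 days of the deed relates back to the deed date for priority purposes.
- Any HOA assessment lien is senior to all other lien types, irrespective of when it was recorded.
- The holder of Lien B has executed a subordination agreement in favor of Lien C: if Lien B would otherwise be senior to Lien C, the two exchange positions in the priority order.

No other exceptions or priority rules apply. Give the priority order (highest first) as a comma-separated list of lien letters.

Effective dates: A was recorded 115 days after the deed — beyond 21 days — so no relation-back applies.
B, as an HOA assessment lien, has superpriority and ranks first.
Among the remaining liens, by effective date: A (Apr 28, 2023), C (Sep 21, 2023), D (Jul 7, 2024).
B would otherwise be senior to C, so under the subordination agreement B and C exchange positions.

C, A, B, D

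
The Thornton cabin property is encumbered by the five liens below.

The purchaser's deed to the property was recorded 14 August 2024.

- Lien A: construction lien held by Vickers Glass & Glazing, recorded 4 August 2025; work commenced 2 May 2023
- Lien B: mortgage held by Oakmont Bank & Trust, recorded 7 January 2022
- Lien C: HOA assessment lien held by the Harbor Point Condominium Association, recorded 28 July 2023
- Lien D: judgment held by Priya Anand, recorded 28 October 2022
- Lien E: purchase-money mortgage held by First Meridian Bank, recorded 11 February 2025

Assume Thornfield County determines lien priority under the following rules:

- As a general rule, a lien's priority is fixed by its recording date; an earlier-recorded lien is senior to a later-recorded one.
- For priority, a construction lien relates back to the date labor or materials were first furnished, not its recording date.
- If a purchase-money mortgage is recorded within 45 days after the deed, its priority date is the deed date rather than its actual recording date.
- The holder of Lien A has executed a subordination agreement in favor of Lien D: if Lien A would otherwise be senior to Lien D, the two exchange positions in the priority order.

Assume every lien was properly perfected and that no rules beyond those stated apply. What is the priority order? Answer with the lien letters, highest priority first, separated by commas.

B, D, A, C, E

Effective dates after the stated exceptions: A is treated as recorded 2 May 2023, the work-commencement date; E was recorded 181 days after the deed — beyond 45 days — so no relation-back applies.
By effective date, earliest first: B (7 January 2022), D (28 October 2022), A (2 May 2023), C (28 July 2023), E (11 February 2025).
Since A is not senior to D, the subordination leaves the order unchanged.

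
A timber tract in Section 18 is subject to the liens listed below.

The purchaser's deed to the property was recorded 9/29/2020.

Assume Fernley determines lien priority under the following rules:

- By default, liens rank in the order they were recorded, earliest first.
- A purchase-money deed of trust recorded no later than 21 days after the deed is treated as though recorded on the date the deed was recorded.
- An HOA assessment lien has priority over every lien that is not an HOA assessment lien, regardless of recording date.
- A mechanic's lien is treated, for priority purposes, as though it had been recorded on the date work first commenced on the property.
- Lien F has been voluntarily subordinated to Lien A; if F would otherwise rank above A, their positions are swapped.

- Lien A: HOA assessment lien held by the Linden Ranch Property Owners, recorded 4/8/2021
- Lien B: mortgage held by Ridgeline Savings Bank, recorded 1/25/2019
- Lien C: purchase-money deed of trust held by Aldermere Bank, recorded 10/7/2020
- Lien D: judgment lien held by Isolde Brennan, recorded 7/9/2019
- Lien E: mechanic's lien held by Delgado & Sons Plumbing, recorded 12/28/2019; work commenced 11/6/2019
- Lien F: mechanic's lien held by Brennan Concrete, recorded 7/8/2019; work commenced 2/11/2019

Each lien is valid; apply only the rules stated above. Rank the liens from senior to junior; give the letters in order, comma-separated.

A, B, F, D, E, C

Adjusting effective dates: C relates back to the deed date 9/29/2020; E is treated as recorded 11/6/2019, the work-commencement date; F relates back to 2/11/2019 (work commenced).
As an HOA assessment lien, A is senior to every other lien.
The other liens, earliest effective date first: B (1/25/2019), F (2/11/2019), D (7/9/2019), E (11/6/2019), C (9/29/2020).
F already ranks below A; the subordination has no effect.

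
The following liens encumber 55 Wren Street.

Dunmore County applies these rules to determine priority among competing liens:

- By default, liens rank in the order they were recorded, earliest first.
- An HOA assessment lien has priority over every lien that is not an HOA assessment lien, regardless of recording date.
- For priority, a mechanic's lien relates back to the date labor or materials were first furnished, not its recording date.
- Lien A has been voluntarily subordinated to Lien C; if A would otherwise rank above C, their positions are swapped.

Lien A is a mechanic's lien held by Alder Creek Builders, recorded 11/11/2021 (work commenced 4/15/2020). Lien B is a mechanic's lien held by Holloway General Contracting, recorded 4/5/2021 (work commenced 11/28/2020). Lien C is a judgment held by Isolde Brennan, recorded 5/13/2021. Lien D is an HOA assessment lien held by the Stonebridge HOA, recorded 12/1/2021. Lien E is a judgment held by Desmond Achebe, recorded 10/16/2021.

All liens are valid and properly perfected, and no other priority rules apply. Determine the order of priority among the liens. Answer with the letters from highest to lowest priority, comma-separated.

First, effective dates: A relates back to 4/15/2020 (work commenced); B relates back to 11/28/2020 (work commenced).
D is an HOA assessment lien and takes priority over every other lien.
Remaining liens by effective date: A (4/15/2020), B (11/28/2020), C (5/13/2021), E (10/16/2021).
A would otherwise be senior to C, so under the subordination agreement A and C exchange positions.

D, C, B, A, E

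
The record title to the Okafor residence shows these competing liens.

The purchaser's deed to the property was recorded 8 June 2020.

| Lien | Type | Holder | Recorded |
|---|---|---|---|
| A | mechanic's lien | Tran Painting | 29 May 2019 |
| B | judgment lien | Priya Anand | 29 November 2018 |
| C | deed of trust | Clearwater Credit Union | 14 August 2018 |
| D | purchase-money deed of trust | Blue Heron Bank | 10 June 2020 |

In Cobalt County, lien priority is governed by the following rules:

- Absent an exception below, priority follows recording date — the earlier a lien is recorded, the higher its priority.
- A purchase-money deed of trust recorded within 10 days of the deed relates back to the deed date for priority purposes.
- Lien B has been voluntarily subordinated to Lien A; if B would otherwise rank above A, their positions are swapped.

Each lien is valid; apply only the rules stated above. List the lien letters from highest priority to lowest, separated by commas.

Adjusting effective dates: D relates back to the deed date 8 June 2020.
By effective date: C (14 August 2018), B (29 November 2018), A (29 May 2019), D (8 June 2020).
B is senior to A before the subordination, so the two trade places.

C, A, B, D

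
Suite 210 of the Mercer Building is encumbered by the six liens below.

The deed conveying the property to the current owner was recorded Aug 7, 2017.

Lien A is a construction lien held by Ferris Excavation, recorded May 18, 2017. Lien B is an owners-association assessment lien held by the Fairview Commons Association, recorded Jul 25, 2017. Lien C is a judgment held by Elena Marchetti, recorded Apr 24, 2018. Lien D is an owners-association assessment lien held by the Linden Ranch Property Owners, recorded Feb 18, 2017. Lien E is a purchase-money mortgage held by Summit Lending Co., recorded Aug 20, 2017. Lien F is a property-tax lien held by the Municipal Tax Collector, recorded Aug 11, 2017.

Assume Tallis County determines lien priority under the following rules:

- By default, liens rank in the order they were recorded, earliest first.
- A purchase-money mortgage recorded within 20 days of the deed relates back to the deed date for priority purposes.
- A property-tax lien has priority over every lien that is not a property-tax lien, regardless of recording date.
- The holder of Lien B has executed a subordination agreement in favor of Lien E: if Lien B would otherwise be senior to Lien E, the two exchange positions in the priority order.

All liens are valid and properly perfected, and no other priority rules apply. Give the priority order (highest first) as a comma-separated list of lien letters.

Effective dates after the stated exceptions: E was recorded within the 20-day window, so its effective date is the deed date Aug 7, 2017.
F is a property-tax lien, so it outranks all other liens regardless of date.
Remaining liens by effective date: D (Feb 18, 2017), A (May 18, 2017), B (Jul 25, 2017), E (Aug 7, 2017), C (Apr 24, 2018).
The subordination applies — B was senior to E — so B and E swap.

F, D, A, E, B, C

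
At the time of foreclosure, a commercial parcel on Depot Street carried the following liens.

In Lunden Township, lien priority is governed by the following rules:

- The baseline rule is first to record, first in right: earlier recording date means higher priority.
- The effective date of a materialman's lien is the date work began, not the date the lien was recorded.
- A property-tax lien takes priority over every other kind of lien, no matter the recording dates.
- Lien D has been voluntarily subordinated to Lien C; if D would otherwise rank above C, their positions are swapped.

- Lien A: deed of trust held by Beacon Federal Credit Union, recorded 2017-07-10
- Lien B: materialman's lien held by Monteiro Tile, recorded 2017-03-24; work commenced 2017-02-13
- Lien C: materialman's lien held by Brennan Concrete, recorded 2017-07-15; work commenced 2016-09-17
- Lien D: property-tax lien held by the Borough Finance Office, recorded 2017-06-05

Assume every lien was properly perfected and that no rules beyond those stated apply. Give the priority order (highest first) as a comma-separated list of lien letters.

First, effective dates: B relates back to 2017-02-13 (work commenced); C is treated as recorded 2016-09-17, the work-commencement date.
D, as a property-tax lien, has superpriority and ranks first.
Among the remaining liens, by effective date: C (2016-09-17), B (2017-02-13), A (2017-07-10).
D would otherwise be senior to C, so under the subordination agreement D and C exchange positions.

C, D, B, A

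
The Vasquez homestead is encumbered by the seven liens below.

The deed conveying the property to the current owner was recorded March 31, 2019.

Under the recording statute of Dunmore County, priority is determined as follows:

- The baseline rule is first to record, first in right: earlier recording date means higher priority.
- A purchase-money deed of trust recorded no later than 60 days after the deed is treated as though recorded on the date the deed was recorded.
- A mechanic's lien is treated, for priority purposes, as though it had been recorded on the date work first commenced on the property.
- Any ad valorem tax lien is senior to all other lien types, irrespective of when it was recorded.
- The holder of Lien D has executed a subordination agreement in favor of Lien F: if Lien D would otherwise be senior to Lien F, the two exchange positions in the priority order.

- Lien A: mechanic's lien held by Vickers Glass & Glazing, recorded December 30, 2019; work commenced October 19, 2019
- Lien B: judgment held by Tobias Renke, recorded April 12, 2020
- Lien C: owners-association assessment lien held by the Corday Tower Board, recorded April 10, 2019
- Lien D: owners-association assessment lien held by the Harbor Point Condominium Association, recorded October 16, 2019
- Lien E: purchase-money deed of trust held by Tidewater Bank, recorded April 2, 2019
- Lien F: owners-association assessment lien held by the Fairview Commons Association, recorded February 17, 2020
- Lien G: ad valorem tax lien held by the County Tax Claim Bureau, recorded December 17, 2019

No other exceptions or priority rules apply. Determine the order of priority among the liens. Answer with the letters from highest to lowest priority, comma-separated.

Adjusting effective dates: A relates back to October 19, 2019 (work commenced); E relates back to the deed date March 31, 2019.
As an ad valorem tax lien, G is senior to every other lien.
Among the remaining liens, by effective date: E (March 31, 2019), C (April 10, 2019), D (October 16, 2019), A (October 19, 2019), F (February 17, 2020), B (April 12, 2020).
D would otherwise be senior to F, so under the subordination agreement D and F exchange positions.

G, E, C, F, A, D, B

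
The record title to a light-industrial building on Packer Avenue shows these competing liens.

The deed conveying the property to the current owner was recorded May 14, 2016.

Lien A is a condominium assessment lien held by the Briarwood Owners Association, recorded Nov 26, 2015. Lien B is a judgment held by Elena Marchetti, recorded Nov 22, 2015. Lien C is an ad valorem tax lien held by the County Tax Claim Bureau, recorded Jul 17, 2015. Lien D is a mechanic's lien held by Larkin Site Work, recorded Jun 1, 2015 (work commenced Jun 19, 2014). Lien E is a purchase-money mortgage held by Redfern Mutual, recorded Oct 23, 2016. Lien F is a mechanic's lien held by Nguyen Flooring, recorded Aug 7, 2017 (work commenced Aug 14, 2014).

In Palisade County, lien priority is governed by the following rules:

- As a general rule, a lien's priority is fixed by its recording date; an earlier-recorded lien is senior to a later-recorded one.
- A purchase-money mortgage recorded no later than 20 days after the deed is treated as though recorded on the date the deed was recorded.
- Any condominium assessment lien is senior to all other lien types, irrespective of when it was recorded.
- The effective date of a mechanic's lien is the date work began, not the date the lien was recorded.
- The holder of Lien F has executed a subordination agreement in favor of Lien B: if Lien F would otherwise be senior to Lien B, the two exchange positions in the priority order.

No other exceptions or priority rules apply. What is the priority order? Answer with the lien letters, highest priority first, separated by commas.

A, D, B, C, F, E

Adjusting effective dates: D's effective date is Jun 19, 2014, when work began; E was recorded 162 days after the deed — beyond 20 days — so no relation-back applies; F is treated as recorded Aug 14, 2014, the work-commencement date.
A, as a condominium assessment lien, has superpriority and ranks first.
Ordering the rest by effective date: D (Jun 19, 2014), F (Aug 14, 2014), C (Jul 17, 2015), B (Nov 22, 2015), E (Oct 23, 2016).
The subordination applies — F was senior to B — so F and B swap.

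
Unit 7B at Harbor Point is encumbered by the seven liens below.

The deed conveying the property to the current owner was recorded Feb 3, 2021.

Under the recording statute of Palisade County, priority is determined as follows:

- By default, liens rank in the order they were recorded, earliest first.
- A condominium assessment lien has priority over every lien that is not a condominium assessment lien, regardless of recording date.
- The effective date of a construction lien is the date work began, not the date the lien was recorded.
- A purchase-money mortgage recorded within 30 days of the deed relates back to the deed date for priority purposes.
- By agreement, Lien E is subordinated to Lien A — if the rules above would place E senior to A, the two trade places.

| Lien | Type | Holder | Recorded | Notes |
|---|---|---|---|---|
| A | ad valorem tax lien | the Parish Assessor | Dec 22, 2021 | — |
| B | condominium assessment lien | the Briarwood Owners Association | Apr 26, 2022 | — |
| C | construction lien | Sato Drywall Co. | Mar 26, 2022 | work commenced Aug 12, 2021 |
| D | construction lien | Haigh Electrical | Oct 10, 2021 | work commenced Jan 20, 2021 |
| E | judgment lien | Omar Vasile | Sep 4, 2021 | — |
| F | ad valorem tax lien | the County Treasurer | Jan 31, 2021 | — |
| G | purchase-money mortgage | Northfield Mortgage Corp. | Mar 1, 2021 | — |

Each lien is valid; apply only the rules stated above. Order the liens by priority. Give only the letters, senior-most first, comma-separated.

B, D, F, G, C, A, E

Effective dates: C is treated as recorded Aug 12, 2021, the work-commencement date; D is treated as recorded Jan 20, 2021, the work-commencement date; G's effective date is the deed date, Feb 3, 2021.
B, as a condominium assessment lien, has superpriority and ranks first.
Ordering the rest by effective date: D (Jan 20, 2021), F (Jan 31, 2021), G (Feb 3, 2021), C (Aug 12, 2021), E (Sep 4, 2021), A (Dec 22, 2021).
E is senior to A before the subordination, so the two trade places.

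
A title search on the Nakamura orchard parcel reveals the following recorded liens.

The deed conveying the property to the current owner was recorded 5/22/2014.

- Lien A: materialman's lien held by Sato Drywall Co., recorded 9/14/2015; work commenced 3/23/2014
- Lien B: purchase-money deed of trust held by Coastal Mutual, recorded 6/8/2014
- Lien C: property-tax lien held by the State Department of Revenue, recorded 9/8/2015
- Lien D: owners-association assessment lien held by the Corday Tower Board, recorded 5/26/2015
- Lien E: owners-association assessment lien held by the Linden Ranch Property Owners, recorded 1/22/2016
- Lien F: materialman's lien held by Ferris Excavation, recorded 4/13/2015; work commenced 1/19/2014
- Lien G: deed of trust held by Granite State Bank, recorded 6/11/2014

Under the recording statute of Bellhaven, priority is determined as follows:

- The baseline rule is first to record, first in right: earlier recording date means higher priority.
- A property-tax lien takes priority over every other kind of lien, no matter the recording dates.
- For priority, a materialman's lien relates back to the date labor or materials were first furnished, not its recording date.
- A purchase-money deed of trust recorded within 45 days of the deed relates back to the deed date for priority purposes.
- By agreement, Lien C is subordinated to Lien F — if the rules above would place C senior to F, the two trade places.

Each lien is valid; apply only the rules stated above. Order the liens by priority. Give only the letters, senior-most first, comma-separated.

F, C, A, B, G, D, E

Effective dates after the stated exceptions: A is treated as recorded 3/23/2014, the work-commencement date; B was recorded within the 45-day window, so its effective date is the deed date 5/22/2014; F relates back to 1/19/2014 (work commenced).
As a property-tax lien, C is senior to every other lien.
Among the remaining liens, by effective date: F (1/19/2014), A (3/23/2014), B (5/22/2014), G (6/11/2014), D (5/26/2015), E (1/22/2016).
C would otherwise be senior to F, so under the subordination agreement C and F exchange positions.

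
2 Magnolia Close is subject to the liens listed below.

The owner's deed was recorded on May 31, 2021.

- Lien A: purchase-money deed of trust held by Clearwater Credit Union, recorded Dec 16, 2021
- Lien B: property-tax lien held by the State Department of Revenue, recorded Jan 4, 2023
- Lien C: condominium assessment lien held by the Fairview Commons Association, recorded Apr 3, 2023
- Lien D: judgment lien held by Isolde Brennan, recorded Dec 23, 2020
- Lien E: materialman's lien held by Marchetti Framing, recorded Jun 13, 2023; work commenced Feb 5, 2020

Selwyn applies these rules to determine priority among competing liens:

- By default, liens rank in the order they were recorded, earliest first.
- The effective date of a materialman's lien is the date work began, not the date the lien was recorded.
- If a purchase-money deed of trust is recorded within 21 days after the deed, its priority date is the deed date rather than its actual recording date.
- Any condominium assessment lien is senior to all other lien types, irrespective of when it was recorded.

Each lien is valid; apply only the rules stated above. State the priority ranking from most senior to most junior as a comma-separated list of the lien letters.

C, E, D, A, B

Effective dates after the stated exceptions: A was recorded 199 days after the deed — beyond 21 days — so no relation-back applies; E relates back to Feb 5, 2020 (work commenced).
C is a condominium assessment lien and takes priority over every other lien.
Ordering the rest by effective date: E (Feb 5, 2020), D (Dec 23, 2020), A (Dec 16, 2021), B (Jan 4, 2023).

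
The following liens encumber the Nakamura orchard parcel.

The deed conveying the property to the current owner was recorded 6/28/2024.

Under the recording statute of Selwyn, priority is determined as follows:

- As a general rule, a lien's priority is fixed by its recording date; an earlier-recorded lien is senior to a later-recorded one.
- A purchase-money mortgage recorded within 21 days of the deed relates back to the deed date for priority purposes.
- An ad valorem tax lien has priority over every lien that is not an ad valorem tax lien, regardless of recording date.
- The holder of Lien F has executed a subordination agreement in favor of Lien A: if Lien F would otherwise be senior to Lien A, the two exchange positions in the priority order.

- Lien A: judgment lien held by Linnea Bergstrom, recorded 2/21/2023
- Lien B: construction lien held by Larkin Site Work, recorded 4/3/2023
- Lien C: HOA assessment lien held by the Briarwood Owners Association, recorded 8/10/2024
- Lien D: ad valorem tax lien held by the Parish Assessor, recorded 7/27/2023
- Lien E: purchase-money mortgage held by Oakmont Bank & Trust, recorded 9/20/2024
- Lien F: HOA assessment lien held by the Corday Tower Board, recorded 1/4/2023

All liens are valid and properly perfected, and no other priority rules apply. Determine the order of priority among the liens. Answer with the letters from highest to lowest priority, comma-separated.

D, A, F, B, C, E

Effective dates: E was recorded 84 days after the deed, outside the 21-day window, so it keeps its recording date.
D is an ad valorem tax lien, so it outranks all other liens regardless of date.
Remaining liens by effective date: F (1/4/2023), A (2/21/2023), B (4/3/2023), C (8/10/2024), E (9/20/2024).
Because F would otherwise rank above A, the subordination swaps them.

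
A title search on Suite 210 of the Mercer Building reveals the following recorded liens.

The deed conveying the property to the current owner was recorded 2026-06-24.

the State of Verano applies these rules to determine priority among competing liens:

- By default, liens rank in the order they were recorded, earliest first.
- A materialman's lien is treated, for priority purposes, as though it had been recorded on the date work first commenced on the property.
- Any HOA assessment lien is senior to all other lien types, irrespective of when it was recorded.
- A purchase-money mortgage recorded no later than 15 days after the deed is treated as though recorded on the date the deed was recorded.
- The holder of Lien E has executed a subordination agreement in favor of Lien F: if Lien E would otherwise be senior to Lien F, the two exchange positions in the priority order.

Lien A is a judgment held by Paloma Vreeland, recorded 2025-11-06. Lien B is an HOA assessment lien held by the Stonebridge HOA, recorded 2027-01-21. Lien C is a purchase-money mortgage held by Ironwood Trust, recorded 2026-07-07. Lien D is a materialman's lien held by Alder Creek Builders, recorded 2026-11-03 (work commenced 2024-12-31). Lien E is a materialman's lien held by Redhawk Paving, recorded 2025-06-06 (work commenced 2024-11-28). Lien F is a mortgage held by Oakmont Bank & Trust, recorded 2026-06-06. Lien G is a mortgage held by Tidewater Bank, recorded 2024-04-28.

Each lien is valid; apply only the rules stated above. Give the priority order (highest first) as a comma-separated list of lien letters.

Adjusting effective dates: C was recorded within the 15-day window, so its effective date is the deed date 2026-06-24; D is treated as recorded 2024-12-31, the work-commencement date; E's effective date is 2024-11-28, when work began.
B, as an HOA assessment lien, has superpriority and ranks first.
Ordering the rest by effective date: G (2024-04-28), E (2024-11-28), D (2024-12-31), A (2025-11-06), F (2026-06-06), C (2026-06-24).
E is senior to F before the subordination, so the two trade places.

B, G, F, D, A, E, C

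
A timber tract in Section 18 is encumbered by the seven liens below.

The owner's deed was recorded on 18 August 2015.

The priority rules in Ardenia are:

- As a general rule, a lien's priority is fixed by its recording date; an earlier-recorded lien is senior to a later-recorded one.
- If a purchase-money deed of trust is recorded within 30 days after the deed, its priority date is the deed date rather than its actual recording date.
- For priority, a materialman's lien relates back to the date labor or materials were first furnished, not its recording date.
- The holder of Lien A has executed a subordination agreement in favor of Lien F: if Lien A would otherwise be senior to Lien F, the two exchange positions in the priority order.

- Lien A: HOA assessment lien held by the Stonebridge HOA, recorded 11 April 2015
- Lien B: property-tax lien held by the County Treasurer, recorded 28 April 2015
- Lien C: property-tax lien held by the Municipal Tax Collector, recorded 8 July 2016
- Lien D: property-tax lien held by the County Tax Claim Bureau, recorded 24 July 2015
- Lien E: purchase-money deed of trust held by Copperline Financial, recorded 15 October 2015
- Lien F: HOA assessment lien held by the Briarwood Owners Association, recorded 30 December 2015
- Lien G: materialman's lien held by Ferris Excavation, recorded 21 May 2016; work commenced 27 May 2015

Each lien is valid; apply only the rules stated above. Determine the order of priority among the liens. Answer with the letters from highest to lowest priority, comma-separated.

F, B, G, D, E, A, C

First, effective dates: E missed the 30-day window (58 days after the deed), so its recording date stands; G is treated as recorded 27 May 2015, the work-commencement date.
By effective date: A (11 April 2015), B (28 April 2015), G (27 May 2015), D (24 July 2015), E (15 October 2015), F (30 December 2015), C (8 July 2016).
A would otherwise be senior to F, so under the subordination agreement A and F exchange positions.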